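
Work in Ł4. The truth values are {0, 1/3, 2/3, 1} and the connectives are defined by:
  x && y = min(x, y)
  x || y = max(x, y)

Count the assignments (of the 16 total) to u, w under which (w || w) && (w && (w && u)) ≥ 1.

1

u = 0, w = 0 ↦ 0  <
u = 0, w = 1/3 ↦ 0  <
u = 0, w = 2/3 ↦ 0  <
u = 0, w = 1 ↦ 0  <
u = 1/3, w = 0 ↦ 0  <
u = 1/3, w = 1/3 ↦ 1/3  <
u = 1/3, w = 2/3 ↦ 1/3  <
u = 1/3, w = 1 ↦ 1/3  <
u = 2/3, w = 0 ↦ 0  <
u = 2/3, w = 1/3 ↦ 1/3  <
u = 2/3, w = 2/3 ↦ 2/3  <
u = 2/3, w = 1 ↦ 2/3  <
u = 1, w = 0 ↦ 0  <
u = 1, w = 1/3 ↦ 1/3  <
u = 1, w = 2/3 ↦ 2/3  <
u = 1, w = 1 ↦ 1  ≥
So 1 of the 16 assignments meets the threshold.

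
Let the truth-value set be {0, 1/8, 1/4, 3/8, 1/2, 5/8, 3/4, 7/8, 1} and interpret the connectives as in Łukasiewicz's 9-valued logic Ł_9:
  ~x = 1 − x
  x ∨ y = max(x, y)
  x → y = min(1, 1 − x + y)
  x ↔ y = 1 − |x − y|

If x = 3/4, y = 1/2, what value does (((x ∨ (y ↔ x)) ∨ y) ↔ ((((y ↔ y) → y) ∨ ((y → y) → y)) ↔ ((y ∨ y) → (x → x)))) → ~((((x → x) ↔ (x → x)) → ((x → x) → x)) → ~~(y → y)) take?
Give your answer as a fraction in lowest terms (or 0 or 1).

y ↔ x = 1/2 ↔ 3/4 = 3/4
x ∨ (y ↔ x) = 3/4 ∨ 3/4 = 3/4
(x ∨ (y ↔ x)) ∨ y = 3/4 ∨ 1/2 = 3/4
y ↔ y = 1/2 ↔ 1/2 = 1
(y ↔ y) → y = 1 → 1/2 = 1/2
y → y = 1/2 → 1/2 = 1
(y → y) → y = 1 → 1/2 = 1/2
((y ↔ y) → y) ∨ ((y → y) → y) = 1/2 ∨ 1/2 = 1/2
y ∨ y = 1/2 ∨ 1/2 = 1/2
x → x = 3/4 → 3/4 = 1
(y ∨ y) → (x → x) = 1/2 → 1 = 1
(((y ↔ y) → y) ∨ ((y → y) → y)) ↔ ((y ∨ y) → (x → x)) = 1/2 ↔ 1 = 1/2
((x ∨ (y ↔ x)) ∨ y) ↔ ((((y ↔ y) → y) ∨ ((y → y) → y)) ↔ ((y ∨ y) → (x → x))) = 3/4 ↔ 1/2 = 3/4
x → x = 3/4 → 3/4 = 1
x → x = 3/4 → 3/4 = 1
(x → x) ↔ (x → x) = 1 ↔ 1 = 1
x → x = 3/4 → 3/4 = 1
(x → x) → x = 1 → 3/4 = 3/4
((x → x) ↔ (x → x)) → ((x → x) → x) = 1 → 3/4 = 3/4
y → y = 1/2 → 1/2 = 1
~(y → y) = ~1 = 0
~~(y → y) = ~0 = 1
(((x → x) ↔ (x → x)) → ((x → x) → x)) → ~~(y → y) = 3/4 → 1 = 1
~((((x → x) ↔ (x → x)) → ((x → x) → x)) → ~~(y → y)) = ~1 = 0
(((x ∨ (y ↔ x)) ∨ y) ↔ ((((y ↔ y) → y) ∨ ((y → y) → y)) ↔ ((y ∨ y) → (x → x)))) → ~((((x → x) ↔ (x → x)) → ((x → x) → x)) → ~~(y → y)) = 3/4 → 0 = 1/4

1/4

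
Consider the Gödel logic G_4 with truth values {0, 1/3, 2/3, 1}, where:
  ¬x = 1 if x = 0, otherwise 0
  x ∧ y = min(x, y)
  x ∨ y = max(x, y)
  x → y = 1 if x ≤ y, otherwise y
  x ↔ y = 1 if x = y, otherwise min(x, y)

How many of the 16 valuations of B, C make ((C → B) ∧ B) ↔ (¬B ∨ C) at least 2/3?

B = 0, C = 0 ↦ 0  <
B = 0, C = 1/3 ↦ 0  <
B = 0, C = 2/3 ↦ 0  <
B = 0, C = 1 ↦ 0  <
B = 1/3, C = 0 ↦ 0  <
B = 1/3, C = 1/3 ↦ 1  ≥
B = 1/3, C = 2/3 ↦ 1/3  <
B = 1/3, C = 1 ↦ 1/3  <
B = 2/3, C = 0 ↦ 0  <
B = 2/3, C = 1/3 ↦ 1/3  <
B = 2/3, C = 2/3 ↦ 1  ≥
B = 2/3, C = 1 ↦ 2/3  ≥
B = 1, C = 0 ↦ 0  <
B = 1, C = 1/3 ↦ 1/3  <
B = 1, C = 2/3 ↦ 2/3  ≥
B = 1, C = 1 ↦ 1  ≥
So 5 of the 16 assignments meet the threshold.

5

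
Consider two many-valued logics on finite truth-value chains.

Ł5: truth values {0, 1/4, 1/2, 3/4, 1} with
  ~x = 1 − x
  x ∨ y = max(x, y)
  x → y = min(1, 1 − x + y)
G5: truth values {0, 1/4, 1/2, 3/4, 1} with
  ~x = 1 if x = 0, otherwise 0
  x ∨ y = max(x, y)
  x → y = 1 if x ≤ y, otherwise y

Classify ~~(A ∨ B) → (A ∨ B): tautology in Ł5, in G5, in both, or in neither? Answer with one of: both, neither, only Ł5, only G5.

In Ł5: every assignment gives 1 — tautology.
In G5: at A = 0, B = 1/4 the value is 1/4 — not a tautology.

only Ł5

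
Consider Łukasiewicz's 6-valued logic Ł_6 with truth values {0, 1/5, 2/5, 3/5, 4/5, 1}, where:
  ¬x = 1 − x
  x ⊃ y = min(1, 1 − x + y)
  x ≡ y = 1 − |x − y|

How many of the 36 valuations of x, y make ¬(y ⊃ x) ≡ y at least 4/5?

value 1: 11 assignments (counts)
value 4/5: 9 assignments (counts)
value 3/5: 7 assignments
value 2/5: 5 assignments
value 1/5: 3 assignments
value 0: 1 assignment
So 20 of the 36 assignments meet the threshold.

20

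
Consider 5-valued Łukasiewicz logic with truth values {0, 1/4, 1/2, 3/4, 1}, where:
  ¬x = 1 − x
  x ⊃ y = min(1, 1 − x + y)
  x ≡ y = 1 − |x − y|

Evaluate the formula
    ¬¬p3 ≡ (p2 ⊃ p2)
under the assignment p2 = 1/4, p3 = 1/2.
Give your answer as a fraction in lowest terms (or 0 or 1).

¬p3 = ¬1/2 = 1/2
¬¬p3 = ¬1/2 = 1/2
p2 ⊃ p2 = 1/4 ⊃ 1/4 = 1
¬¬p3 ≡ (p2 ⊃ p2) = 1/2 ≡ 1 = 1/2

1/2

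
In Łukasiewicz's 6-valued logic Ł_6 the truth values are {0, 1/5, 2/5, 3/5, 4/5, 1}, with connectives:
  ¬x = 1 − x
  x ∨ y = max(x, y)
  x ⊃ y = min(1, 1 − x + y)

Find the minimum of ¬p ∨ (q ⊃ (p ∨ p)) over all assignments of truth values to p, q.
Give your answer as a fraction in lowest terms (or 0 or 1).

Take p = 2/5, q = 4/5:
¬p = ¬2/5 = 3/5
p ∨ p = 2/5 ∨ 2/5 = 2/5
q ⊃ (p ∨ p) = 4/5 ⊃ 2/5 = 3/5
¬p ∨ (q ⊃ (p ∨ p)) = 3/5 ∨ 3/5 = 3/5
No assignment yields a value below 3/5, so this is the minimum.

3/5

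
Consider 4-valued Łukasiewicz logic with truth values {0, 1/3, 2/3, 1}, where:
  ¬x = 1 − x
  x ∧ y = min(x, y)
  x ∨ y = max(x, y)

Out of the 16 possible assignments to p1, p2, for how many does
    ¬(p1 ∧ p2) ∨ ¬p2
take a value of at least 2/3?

12

p1 = 0, p2 = 0 ↦ 1  ≥
p1 = 0, p2 = 1/3 ↦ 1  ≥
p1 = 0, p2 = 2/3 ↦ 1  ≥
p1 = 0, p2 = 1 ↦ 1  ≥
p1 = 1/3, p2 = 0 ↦ 1  ≥
p1 = 1/3, p2 = 1/3 ↦ 2/3  ≥
p1 = 1/3, p2 = 2/3 ↦ 2/3  ≥
p1 = 1/3, p2 = 1 ↦ 2/3  ≥
p1 = 2/3, p2 = 0 ↦ 1  ≥
p1 = 2/3, p2 = 1/3 ↦ 2/3  ≥
p1 = 2/3, p2 = 2/3 ↦ 1/3  <
p1 = 2/3, p2 = 1 ↦ 1/3  <
p1 = 1, p2 = 0 ↦ 1  ≥
p1 = 1, p2 = 1/3 ↦ 2/3  ≥
p1 = 1, p2 = 2/3 ↦ 1/3  <
p1 = 1, p2 = 1 ↦ 0  <
So 12 of the 16 assignments meet the threshold.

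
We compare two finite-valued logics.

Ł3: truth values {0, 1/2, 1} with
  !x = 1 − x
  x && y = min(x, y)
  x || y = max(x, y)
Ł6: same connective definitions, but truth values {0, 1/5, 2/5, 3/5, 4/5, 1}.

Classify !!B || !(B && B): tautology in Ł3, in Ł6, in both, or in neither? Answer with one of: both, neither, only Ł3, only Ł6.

In Ł3: at B = 1/2 the value is 1/2 — not a tautology.
In Ł6: at B = 1/5 the value is 4/5 — not a tautology.

neither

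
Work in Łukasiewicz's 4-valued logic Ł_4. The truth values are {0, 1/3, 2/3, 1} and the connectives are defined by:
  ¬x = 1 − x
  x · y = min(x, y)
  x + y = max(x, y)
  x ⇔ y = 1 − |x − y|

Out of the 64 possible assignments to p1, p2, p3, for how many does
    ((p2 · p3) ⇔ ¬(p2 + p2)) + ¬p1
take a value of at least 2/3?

50

value 1: 22 assignments (counts)
value 2/3: 28 assignments (counts)
value 1/3: 9 assignments
value 0: 5 assignments
So 50 of the 64 assignments meet the threshold.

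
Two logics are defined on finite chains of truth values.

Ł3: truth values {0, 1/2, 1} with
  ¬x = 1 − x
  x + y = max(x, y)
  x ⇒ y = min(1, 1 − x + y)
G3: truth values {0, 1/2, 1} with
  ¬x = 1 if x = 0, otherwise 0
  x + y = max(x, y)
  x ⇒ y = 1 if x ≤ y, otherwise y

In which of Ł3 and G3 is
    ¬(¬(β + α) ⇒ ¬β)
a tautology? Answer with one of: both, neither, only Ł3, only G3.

In Ł3: at α = 0, β = 0 the value is 0 — not a tautology.
In G3: at α = 0, β = 0 the value is 0 — not a tautology.

neither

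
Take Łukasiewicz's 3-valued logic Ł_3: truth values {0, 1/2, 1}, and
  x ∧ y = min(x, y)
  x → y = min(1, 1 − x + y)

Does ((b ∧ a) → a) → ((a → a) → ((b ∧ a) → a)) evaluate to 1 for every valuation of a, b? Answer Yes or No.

Yes

a = 0, b = 0 ↦ 1
a = 0, b = 1/2 ↦ 1
a = 0, b = 1 ↦ 1
a = 1/2, b = 0 ↦ 1
a = 1/2, b = 1/2 ↦ 1
a = 1/2, b = 1 ↦ 1
a = 1, b = 0 ↦ 1
a = 1, b = 1/2 ↦ 1
a = 1, b = 1 ↦ 1
Every assignment gives a value ≥ 1.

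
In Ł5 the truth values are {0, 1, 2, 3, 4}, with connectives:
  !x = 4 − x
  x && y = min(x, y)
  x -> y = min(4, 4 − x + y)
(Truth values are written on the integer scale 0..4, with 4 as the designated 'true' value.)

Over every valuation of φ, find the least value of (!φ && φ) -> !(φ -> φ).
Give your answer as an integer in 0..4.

2

Take φ = 2:
!φ = !2 = 2
!φ && φ = 2 && 2 = 2
φ -> φ = 2 -> 2 = 4
!(φ -> φ) = !4 = 0
(!φ && φ) -> !(φ -> φ) = 2 -> 0 = 2
No assignment yields a value below 2, so this is the minimum.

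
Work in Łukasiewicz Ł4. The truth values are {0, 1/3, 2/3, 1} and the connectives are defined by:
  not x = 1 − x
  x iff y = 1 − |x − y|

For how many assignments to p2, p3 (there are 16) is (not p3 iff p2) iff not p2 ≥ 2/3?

p2 = 0, p3 = 0 ↦ 0  <
p2 = 0, p3 = 1/3 ↦ 1/3  <
p2 = 0, p3 = 2/3 ↦ 2/3  ≥
p2 = 0, p3 = 1 ↦ 1  ≥
p2 = 1/3, p3 = 0 ↦ 2/3  ≥
p2 = 1/3, p3 = 1/3 ↦ 1  ≥
p2 = 1/3, p3 = 2/3 ↦ 2/3  ≥
p2 = 1/3, p3 = 1 ↦ 1  ≥
p2 = 2/3, p3 = 0 ↦ 2/3  ≥
p2 = 2/3, p3 = 1/3 ↦ 1/3  <
p2 = 2/3, p3 = 2/3 ↦ 2/3  ≥
p2 = 2/3, p3 = 1 ↦ 1  ≥
p2 = 1, p3 = 0 ↦ 0  <
p2 = 1, p3 = 1/3 ↦ 1/3  <
p2 = 1, p3 = 2/3 ↦ 2/3  ≥
p2 = 1, p3 = 1 ↦ 1  ≥
So 11 of the 16 assignments meet the threshold.

11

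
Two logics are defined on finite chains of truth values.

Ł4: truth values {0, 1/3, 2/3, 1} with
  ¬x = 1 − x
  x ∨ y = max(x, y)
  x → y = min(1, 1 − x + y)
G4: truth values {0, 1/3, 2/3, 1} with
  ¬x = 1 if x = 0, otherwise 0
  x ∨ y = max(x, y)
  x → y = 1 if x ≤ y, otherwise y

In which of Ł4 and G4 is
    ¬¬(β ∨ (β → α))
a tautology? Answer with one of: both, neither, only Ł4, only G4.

In Ł4: at α = 0, β = 1/3 the value is 2/3 — not a tautology.
In G4: every assignment gives 1 — tautology.

only G4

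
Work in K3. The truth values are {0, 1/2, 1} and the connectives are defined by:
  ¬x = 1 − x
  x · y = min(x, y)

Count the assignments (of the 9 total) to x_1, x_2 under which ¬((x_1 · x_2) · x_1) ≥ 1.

5

x_1 = 0, x_2 = 0 ↦ 1  ≥
x_1 = 0, x_2 = 1/2 ↦ 1  ≥
x_1 = 0, x_2 = 1 ↦ 1  ≥
x_1 = 1/2, x_2 = 0 ↦ 1  ≥
x_1 = 1/2, x_2 = 1/2 ↦ 1/2  <
x_1 = 1/2, x_2 = 1 ↦ 1/2  <
x_1 = 1, x_2 = 0 ↦ 1  ≥
x_1 = 1, x_2 = 1/2 ↦ 1/2  <
x_1 = 1, x_2 = 1 ↦ 0  <
So 5 of the 9 assignments meet the threshold.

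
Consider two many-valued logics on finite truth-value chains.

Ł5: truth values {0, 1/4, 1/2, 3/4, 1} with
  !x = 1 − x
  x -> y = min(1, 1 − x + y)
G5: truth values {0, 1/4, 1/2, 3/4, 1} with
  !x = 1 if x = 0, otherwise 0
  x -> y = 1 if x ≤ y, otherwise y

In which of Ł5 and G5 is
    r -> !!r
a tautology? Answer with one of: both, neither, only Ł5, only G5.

both

In Ł5: every assignment gives 1 — tautology.
In G5: every assignment gives 1 — tautology.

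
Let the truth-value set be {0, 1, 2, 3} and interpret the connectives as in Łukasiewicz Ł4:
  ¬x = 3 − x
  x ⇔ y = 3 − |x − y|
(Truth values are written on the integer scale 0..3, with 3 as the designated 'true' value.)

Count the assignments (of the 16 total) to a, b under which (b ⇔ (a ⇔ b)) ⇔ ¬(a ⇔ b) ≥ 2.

11

a = 0, b = 0 ↦ 3  ≥
a = 0, b = 1 ↦ 2  ≥
a = 0, b = 2 ↦ 3  ≥
a = 0, b = 3 ↦ 0  <
a = 1, b = 0 ↦ 3  ≥
a = 1, b = 1 ↦ 2  ≥
a = 1, b = 2 ↦ 1  <
a = 1, b = 3 ↦ 2  ≥
a = 2, b = 0 ↦ 3  ≥
a = 2, b = 1 ↦ 2  ≥
a = 2, b = 2 ↦ 1  <
a = 2, b = 3 ↦ 2  ≥
a = 3, b = 0 ↦ 3  ≥
a = 3, b = 1 ↦ 2  ≥
a = 3, b = 2 ↦ 1  <
a = 3, b = 3 ↦ 0  <
So 11 of the 16 assignments meet the threshold.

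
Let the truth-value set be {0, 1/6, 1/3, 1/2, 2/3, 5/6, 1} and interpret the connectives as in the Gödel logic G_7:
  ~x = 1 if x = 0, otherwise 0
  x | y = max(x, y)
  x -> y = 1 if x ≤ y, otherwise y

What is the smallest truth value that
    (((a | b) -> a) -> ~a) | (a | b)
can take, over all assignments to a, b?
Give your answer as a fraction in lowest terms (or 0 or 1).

1/6

Take a = 1/6, b = 0:
a | b = 1/6 | 0 = 1/6
(a | b) -> a = 1/6 -> 1/6 = 1
~a = ~1/6 = 0
((a | b) -> a) -> ~a = 1 -> 0 = 0
a | b = 1/6 | 0 = 1/6
(((a | b) -> a) -> ~a) | (a | b) = 0 | 1/6 = 1/6
No assignment yields a value below 1/6, so this is the minimum.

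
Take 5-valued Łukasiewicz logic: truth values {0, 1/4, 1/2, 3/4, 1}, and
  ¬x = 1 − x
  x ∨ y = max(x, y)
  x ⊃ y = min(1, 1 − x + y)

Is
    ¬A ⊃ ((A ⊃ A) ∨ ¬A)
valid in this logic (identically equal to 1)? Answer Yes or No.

A = 0 ↦ 1
A = 1/4 ↦ 1
A = 1/2 ↦ 1
A = 3/4 ↦ 1
A = 1 ↦ 1
Every assignment gives a value ≥ 1.

Yes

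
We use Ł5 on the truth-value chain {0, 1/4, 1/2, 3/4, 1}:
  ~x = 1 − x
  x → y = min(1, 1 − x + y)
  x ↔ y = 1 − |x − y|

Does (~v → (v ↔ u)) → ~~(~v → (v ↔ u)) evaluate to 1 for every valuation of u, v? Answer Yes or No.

Yes

At u = 1/4, v = 3/4, for instance:
~v = ~3/4 = 1/4
v ↔ u = 3/4 ↔ 1/4 = 1/2
~v → (v ↔ u) = 1/4 → 1/2 = 1
~(~v → (v ↔ u)) = ~1 = 0
~~(~v → (v ↔ u)) = ~0 = 1
(~v → (v ↔ u)) → ~~(~v → (v ↔ u)) = 1 → 1 = 1
and checking the remaining 24 assignments likewise gives ≥ 1 in every case.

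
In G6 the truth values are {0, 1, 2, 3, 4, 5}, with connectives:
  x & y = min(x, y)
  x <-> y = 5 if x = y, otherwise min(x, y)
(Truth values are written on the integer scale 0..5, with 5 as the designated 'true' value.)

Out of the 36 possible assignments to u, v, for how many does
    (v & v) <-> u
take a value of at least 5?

value 5: 6 assignments (counts)
value 4: 2 assignments
value 3: 4 assignments
value 2: 6 assignments
value 1: 8 assignments
value 0: 10 assignments
So 6 of the 36 assignments meet the threshold.

6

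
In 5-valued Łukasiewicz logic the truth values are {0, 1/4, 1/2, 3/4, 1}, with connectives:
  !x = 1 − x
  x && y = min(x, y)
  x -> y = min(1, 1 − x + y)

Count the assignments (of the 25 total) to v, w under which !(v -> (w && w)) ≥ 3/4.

3

value 1: 1 assignment (counts)
value 3/4: 2 assignments (counts)
value 1/2: 3 assignments
value 1/4: 4 assignments
value 0: 15 assignments
So 3 of the 25 assignments meet the threshold.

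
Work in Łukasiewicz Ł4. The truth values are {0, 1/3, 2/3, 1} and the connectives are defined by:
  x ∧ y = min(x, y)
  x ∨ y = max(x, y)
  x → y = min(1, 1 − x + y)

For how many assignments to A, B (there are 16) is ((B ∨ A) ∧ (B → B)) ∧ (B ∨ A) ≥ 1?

7

A = 0, B = 0 ↦ 0  <
A = 0, B = 1/3 ↦ 1/3  <
A = 0, B = 2/3 ↦ 2/3  <
A = 0, B = 1 ↦ 1  ≥
A = 1/3, B = 0 ↦ 1/3  <
A = 1/3, B = 1/3 ↦ 1/3  <
A = 1/3, B = 2/3 ↦ 2/3  <
A = 1/3, B = 1 ↦ 1  ≥
A = 2/3, B = 0 ↦ 2/3  <
A = 2/3, B = 1/3 ↦ 2/3  <
A = 2/3, B = 2/3 ↦ 2/3  <
A = 2/3, B = 1 ↦ 1  ≥
A = 1, B = 0 ↦ 1  ≥
A = 1, B = 1/3 ↦ 1  ≥
A = 1, B = 2/3 ↦ 1  ≥
A = 1, B = 1 ↦ 1  ≥
So 7 of the 16 assignments meet the threshold.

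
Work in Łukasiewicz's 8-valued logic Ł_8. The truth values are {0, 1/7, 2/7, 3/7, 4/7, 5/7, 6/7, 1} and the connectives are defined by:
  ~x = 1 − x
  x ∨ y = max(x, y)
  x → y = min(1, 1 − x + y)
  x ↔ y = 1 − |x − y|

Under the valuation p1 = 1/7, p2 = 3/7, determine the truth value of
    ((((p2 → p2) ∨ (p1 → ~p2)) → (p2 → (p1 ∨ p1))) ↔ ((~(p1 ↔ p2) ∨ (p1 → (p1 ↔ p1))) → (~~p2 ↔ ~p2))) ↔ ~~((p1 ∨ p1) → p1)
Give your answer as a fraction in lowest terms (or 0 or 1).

6/7

p2 → p2 = 3/7 → 3/7 = 1
~p2 = ~3/7 = 4/7
p1 → ~p2 = 1/7 → 4/7 = 1
(p2 → p2) ∨ (p1 → ~p2) = 1 ∨ 1 = 1
p1 ∨ p1 = 1/7 ∨ 1/7 = 1/7
p2 → (p1 ∨ p1) = 3/7 → 1/7 = 5/7
((p2 → p2) ∨ (p1 → ~p2)) → (p2 → (p1 ∨ p1)) = 1 → 5/7 = 5/7
p1 ↔ p2 = 1/7 ↔ 3/7 = 5/7
~(p1 ↔ p2) = ~5/7 = 2/7
p1 ↔ p1 = 1/7 ↔ 1/7 = 1
p1 → (p1 ↔ p1) = 1/7 → 1 = 1
~(p1 ↔ p2) ∨ (p1 → (p1 ↔ p1)) = 2/7 ∨ 1 = 1
~p2 = ~3/7 = 4/7
~~p2 = ~4/7 = 3/7
~p2 = ~3/7 = 4/7
~~p2 ↔ ~p2 = 3/7 ↔ 4/7 = 6/7
(~(p1 ↔ p2) ∨ (p1 → (p1 ↔ p1))) → (~~p2 ↔ ~p2) = 1 → 6/7 = 6/7
(((p2 → p2) ∨ (p1 → ~p2)) → (p2 → (p1 ∨ p1))) ↔ ((~(p1 ↔ p2) ∨ (p1 → (p1 ↔ p1))) → (~~p2 ↔ ~p2)) = 5/7 ↔ 6/7 = 6/7
p1 ∨ p1 = 1/7 ∨ 1/7 = 1/7
(p1 ∨ p1) → p1 = 1/7 → 1/7 = 1
~((p1 ∨ p1) → p1) = ~1 = 0
~~((p1 ∨ p1) → p1) = ~0 = 1
((((p2 → p2) ∨ (p1 → ~p2)) → (p2 → (p1 ∨ p1))) ↔ ((~(p1 ↔ p2) ∨ (p1 → (p1 ↔ p1))) → (~~p2 ↔ ~p2))) ↔ ~~((p1 ∨ p1) → p1) = 6/7 ↔ 1 = 6/7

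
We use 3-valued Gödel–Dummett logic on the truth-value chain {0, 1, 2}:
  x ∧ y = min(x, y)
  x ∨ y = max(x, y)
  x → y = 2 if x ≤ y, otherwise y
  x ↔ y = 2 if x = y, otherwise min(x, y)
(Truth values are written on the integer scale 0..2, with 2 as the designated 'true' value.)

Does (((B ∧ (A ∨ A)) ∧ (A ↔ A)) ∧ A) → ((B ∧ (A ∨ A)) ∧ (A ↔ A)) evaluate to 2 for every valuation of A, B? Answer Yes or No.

Yes

A = 0, B = 0 ↦ 2
A = 0, B = 1 ↦ 2
A = 0, B = 2 ↦ 2
A = 1, B = 0 ↦ 2
A = 1, B = 1 ↦ 2
A = 1, B = 2 ↦ 2
A = 2, B = 0 ↦ 2
A = 2, B = 1 ↦ 2
A = 2, B = 2 ↦ 2
Every assignment gives a value ≥ 2.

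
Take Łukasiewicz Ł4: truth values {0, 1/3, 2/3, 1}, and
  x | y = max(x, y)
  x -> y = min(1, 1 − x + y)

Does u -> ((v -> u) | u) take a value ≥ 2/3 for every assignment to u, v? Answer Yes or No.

u = 0, v = 0 ↦ 1
u = 0, v = 1/3 ↦ 1
u = 0, v = 2/3 ↦ 1
u = 0, v = 1 ↦ 1
u = 1/3, v = 0 ↦ 1
u = 1/3, v = 1/3 ↦ 1
u = 1/3, v = 2/3 ↦ 1
u = 1/3, v = 1 ↦ 1
u = 2/3, v = 0 ↦ 1
u = 2/3, v = 1/3 ↦ 1
u = 2/3, v = 2/3 ↦ 1
u = 2/3, v = 1 ↦ 1
u = 1, v = 0 ↦ 1
u = 1, v = 1/3 ↦ 1
u = 1, v = 2/3 ↦ 1
u = 1, v = 1 ↦ 1
Every assignment gives a value ≥ 2/3.

Yes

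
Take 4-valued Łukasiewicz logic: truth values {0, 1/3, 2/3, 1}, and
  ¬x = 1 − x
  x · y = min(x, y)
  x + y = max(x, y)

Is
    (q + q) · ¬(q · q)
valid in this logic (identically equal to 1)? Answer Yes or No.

No

Counterexample: take q = 0.
q + q = 0 + 0 = 0
q · q = 0 · 0 = 0
¬(q · q) = ¬0 = 1
(q + q) · ¬(q · q) = 0 · 1 = 0
This gives 0 ≠ 1.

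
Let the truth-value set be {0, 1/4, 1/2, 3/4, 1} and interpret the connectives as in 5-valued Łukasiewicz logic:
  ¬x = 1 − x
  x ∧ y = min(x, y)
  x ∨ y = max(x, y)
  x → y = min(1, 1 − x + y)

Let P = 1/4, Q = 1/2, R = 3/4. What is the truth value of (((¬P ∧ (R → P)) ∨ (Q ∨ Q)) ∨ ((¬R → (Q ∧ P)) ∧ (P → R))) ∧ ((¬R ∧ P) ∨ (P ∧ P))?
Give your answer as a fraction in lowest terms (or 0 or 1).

¬P = ¬1/4 = 3/4
R → P = 3/4 → 1/4 = 1/2
¬P ∧ (R → P) = 3/4 ∧ 1/2 = 1/2
Q ∨ Q = 1/2 ∨ 1/2 = 1/2
(¬P ∧ (R → P)) ∨ (Q ∨ Q) = 1/2 ∨ 1/2 = 1/2
¬R = ¬3/4 = 1/4
Q ∧ P = 1/2 ∧ 1/4 = 1/4
¬R → (Q ∧ P) = 1/4 → 1/4 = 1
P → R = 1/4 → 3/4 = 1
(¬R → (Q ∧ P)) ∧ (P → R) = 1 ∧ 1 = 1
((¬P ∧ (R → P)) ∨ (Q ∨ Q)) ∨ ((¬R → (Q ∧ P)) ∧ (P → R)) = 1/2 ∨ 1 = 1
¬R = ¬3/4 = 1/4
¬R ∧ P = 1/4 ∧ 1/4 = 1/4
P ∧ P = 1/4 ∧ 1/4 = 1/4
(¬R ∧ P) ∨ (P ∧ P) = 1/4 ∨ 1/4 = 1/4
(((¬P ∧ (R → P)) ∨ (Q ∨ Q)) ∨ ((¬R → (Q ∧ P)) ∧ (P → R))) ∧ ((¬R ∧ P) ∨ (P ∧ P)) = 1 ∧ 1/4 = 1/4

1/4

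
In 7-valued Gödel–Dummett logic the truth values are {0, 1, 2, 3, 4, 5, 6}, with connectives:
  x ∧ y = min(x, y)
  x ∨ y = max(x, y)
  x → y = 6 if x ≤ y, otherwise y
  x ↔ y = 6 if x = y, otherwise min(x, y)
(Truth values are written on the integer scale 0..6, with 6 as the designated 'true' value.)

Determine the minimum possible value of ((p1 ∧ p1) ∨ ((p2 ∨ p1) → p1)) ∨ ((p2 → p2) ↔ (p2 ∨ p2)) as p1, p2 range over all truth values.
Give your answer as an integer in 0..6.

1

Take p1 = 0, p2 = 1:
p1 ∧ p1 = 0 ∧ 0 = 0
p2 ∨ p1 = 1 ∨ 0 = 1
(p2 ∨ p1) → p1 = 1 → 0 = 0
(p1 ∧ p1) ∨ ((p2 ∨ p1) → p1) = 0 ∨ 0 = 0
p2 → p2 = 1 → 1 = 6
p2 ∨ p2 = 1 ∨ 1 = 1
(p2 → p2) ↔ (p2 ∨ p2) = 6 ↔ 1 = 1
((p1 ∧ p1) ∨ ((p2 ∨ p1) → p1)) ∨ ((p2 → p2) ↔ (p2 ∨ p2)) = 0 ∨ 1 = 1
No assignment yields a value below 1, so this is the minimum.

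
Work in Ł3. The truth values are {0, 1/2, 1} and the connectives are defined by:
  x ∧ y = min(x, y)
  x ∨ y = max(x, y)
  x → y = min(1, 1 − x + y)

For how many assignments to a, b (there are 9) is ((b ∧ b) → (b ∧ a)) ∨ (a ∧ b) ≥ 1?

6

a = 0, b = 0 ↦ 1  ≥
a = 0, b = 1/2 ↦ 1/2  <
a = 0, b = 1 ↦ 0  <
a = 1/2, b = 0 ↦ 1  ≥
a = 1/2, b = 1/2 ↦ 1  ≥
a = 1/2, b = 1 ↦ 1/2  <
a = 1, b = 0 ↦ 1  ≥
a = 1, b = 1/2 ↦ 1  ≥
a = 1, b = 1 ↦ 1  ≥
So 6 of the 9 assignments meet the threshold.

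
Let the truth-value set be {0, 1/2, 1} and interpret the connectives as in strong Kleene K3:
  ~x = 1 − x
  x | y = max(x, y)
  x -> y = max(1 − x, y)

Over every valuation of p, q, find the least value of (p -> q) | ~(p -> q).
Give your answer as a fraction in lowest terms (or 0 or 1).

1/2

Take p = 1/2, q = 0:
p -> q = 1/2 -> 0 = 1/2
p -> q = 1/2 -> 0 = 1/2
~(p -> q) = ~1/2 = 1/2
(p -> q) | ~(p -> q) = 1/2 | 1/2 = 1/2
No assignment yields a value below 1/2, so this is the minimum.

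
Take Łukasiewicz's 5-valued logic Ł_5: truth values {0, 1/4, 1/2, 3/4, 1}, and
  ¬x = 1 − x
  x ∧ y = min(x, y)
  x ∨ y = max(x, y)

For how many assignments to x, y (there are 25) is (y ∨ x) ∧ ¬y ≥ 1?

value 1: 1 assignment (counts)
value 3/4: 3 assignments
value 1/2: 7 assignments
value 1/4: 8 assignments
value 0: 6 assignments
So 1 of the 25 assignments meets the threshold.

1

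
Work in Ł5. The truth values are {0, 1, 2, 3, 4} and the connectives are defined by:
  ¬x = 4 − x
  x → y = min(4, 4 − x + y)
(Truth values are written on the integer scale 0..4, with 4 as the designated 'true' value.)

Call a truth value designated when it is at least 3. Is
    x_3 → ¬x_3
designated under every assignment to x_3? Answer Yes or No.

No

Counterexample: take x_3 = 3.
¬x_3 = ¬3 = 1
x_3 → ¬x_3 = 3 → 1 = 2
This gives 2, which is below 3.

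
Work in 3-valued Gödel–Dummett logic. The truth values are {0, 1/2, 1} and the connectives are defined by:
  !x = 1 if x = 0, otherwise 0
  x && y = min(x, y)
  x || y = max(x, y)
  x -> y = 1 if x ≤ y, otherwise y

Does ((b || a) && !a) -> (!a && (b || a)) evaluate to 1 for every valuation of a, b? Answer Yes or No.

a = 0, b = 0 ↦ 1
a = 0, b = 1/2 ↦ 1
a = 0, b = 1 ↦ 1
a = 1/2, b = 0 ↦ 1
a = 1/2, b = 1/2 ↦ 1
a = 1/2, b = 1 ↦ 1
a = 1, b = 0 ↦ 1
a = 1, b = 1/2 ↦ 1
a = 1, b = 1 ↦ 1
Every assignment gives a value ≥ 1.

Yes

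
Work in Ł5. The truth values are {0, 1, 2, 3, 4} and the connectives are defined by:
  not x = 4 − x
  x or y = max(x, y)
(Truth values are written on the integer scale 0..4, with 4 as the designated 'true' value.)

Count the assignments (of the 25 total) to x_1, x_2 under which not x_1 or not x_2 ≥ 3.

value 4: 9 assignments (counts)
value 3: 7 assignments (counts)
value 2: 5 assignments
value 1: 3 assignments
value 0: 1 assignment
So 16 of the 25 assignments meet the threshold.

16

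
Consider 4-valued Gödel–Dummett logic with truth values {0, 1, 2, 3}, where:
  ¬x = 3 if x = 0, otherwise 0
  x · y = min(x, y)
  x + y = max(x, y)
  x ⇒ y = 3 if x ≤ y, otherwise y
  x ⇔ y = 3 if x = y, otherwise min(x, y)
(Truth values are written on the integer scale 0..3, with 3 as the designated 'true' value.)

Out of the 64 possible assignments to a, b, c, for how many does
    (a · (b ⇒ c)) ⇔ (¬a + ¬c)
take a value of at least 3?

1

value 3: 1 assignment (counts)
value 2: 1 assignment
value 1: 1 assignment
value 0: 61 assignments
So 1 of the 64 assignments meets the threshold.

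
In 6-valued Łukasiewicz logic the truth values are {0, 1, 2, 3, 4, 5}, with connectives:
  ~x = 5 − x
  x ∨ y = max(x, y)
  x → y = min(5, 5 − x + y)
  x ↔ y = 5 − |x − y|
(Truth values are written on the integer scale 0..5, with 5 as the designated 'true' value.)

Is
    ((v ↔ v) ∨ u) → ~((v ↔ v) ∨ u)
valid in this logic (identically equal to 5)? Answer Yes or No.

Counterexample: take u = 0, v = 0.
v ↔ v = 0 ↔ 0 = 5
(v ↔ v) ∨ u = 5 ∨ 0 = 5
v ↔ v = 0 ↔ 0 = 5
(v ↔ v) ∨ u = 5 ∨ 0 = 5
~((v ↔ v) ∨ u) = ~5 = 0
((v ↔ v) ∨ u) → ~((v ↔ v) ∨ u) = 5 → 0 = 0
This gives 0 ≠ 5.

No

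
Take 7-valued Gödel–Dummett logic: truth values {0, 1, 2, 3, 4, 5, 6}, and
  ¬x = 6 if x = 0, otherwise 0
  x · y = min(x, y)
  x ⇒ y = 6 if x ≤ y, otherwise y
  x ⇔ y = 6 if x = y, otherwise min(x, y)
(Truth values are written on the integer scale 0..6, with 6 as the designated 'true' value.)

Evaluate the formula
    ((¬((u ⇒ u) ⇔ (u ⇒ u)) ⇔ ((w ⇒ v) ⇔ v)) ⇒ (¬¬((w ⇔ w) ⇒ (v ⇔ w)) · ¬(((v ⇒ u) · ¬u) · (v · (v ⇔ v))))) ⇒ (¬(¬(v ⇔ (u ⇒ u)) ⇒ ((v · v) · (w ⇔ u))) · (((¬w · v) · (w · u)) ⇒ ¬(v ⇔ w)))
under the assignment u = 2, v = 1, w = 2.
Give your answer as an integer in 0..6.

0

u ⇒ u = 2 ⇒ 2 = 6
u ⇒ u = 2 ⇒ 2 = 6
(u ⇒ u) ⇔ (u ⇒ u) = 6 ⇔ 6 = 6
¬((u ⇒ u) ⇔ (u ⇒ u)) = ¬6 = 0
w ⇒ v = 2 ⇒ 1 = 1
(w ⇒ v) ⇔ v = 1 ⇔ 1 = 6
¬((u ⇒ u) ⇔ (u ⇒ u)) ⇔ ((w ⇒ v) ⇔ v) = 0 ⇔ 6 = 0
w ⇔ w = 2 ⇔ 2 = 6
v ⇔ w = 1 ⇔ 2 = 1
(w ⇔ w) ⇒ (v ⇔ w) = 6 ⇒ 1 = 1
¬((w ⇔ w) ⇒ (v ⇔ w)) = ¬1 = 0
¬¬((w ⇔ w) ⇒ (v ⇔ w)) = ¬0 = 6
v ⇒ u = 1 ⇒ 2 = 6
¬u = ¬2 = 0
(v ⇒ u) · ¬u = 6 · 0 = 0
v ⇔ v = 1 ⇔ 1 = 6
v · (v ⇔ v) = 1 · 6 = 1
((v ⇒ u) · ¬u) · (v · (v ⇔ v)) = 0 · 1 = 0
¬(((v ⇒ u) · ¬u) · (v · (v ⇔ v))) = ¬0 = 6
¬¬((w ⇔ w) ⇒ (v ⇔ w)) · ¬(((v ⇒ u) · ¬u) · (v · (v ⇔ v))) = 6 · 6 = 6
(¬((u ⇒ u) ⇔ (u ⇒ u)) ⇔ ((w ⇒ v) ⇔ v)) ⇒ (¬¬((w ⇔ w) ⇒ (v ⇔ w)) · ¬(((v ⇒ u) · ¬u) · (v · (v ⇔ v)))) = 0 ⇒ 6 = 6
u ⇒ u = 2 ⇒ 2 = 6
v ⇔ (u ⇒ u) = 1 ⇔ 6 = 1
¬(v ⇔ (u ⇒ u)) = ¬1 = 0
v · v = 1 · 1 = 1
w ⇔ u = 2 ⇔ 2 = 6
(v · v) · (w ⇔ u) = 1 · 6 = 1
¬(v ⇔ (u ⇒ u)) ⇒ ((v · v) · (w ⇔ u)) = 0 ⇒ 1 = 6
¬(¬(v ⇔ (u ⇒ u)) ⇒ ((v · v) · (w ⇔ u))) = ¬6 = 0
¬w = ¬2 = 0
¬w · v = 0 · 1 = 0
w · u = 2 · 2 = 2
(¬w · v) · (w · u) = 0 · 2 = 0
v ⇔ w = 1 ⇔ 2 = 1
¬(v ⇔ w) = ¬1 = 0
((¬w · v) · (w · u)) ⇒ ¬(v ⇔ w) = 0 ⇒ 0 = 6
¬(¬(v ⇔ (u ⇒ u)) ⇒ ((v · v) · (w ⇔ u))) · (((¬w · v) · (w · u)) ⇒ ¬(v ⇔ w)) = 0 · 6 = 0
((¬((u ⇒ u) ⇔ (u ⇒ u)) ⇔ ((w ⇒ v) ⇔ v)) ⇒ (¬¬((w ⇔ w) ⇒ (v ⇔ w)) · ¬(((v ⇒ u) · ¬u) · (v · (v ⇔ v))))) ⇒ (¬(¬(v ⇔ (u ⇒ u)) ⇒ ((v · v) · (w ⇔ u))) · (((¬w · v) · (w · u)) ⇒ ¬(v ⇔ w))) = 6 ⇒ 0 = 0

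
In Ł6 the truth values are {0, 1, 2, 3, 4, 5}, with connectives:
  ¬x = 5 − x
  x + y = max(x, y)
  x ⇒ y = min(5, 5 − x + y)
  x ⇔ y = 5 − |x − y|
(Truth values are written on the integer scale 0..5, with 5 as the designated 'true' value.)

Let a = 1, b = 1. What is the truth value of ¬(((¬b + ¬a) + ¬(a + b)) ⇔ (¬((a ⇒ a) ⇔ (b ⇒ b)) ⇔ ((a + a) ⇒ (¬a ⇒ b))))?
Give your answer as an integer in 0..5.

¬b = ¬1 = 4
¬a = ¬1 = 4
¬b + ¬a = 4 + 4 = 4
a + b = 1 + 1 = 1
¬(a + b) = ¬1 = 4
(¬b + ¬a) + ¬(a + b) = 4 + 4 = 4
a ⇒ a = 1 ⇒ 1 = 5
b ⇒ b = 1 ⇒ 1 = 5
(a ⇒ a) ⇔ (b ⇒ b) = 5 ⇔ 5 = 5
¬((a ⇒ a) ⇔ (b ⇒ b)) = ¬5 = 0
a + a = 1 + 1 = 1
¬a = ¬1 = 4
¬a ⇒ b = 4 ⇒ 1 = 2
(a + a) ⇒ (¬a ⇒ b) = 1 ⇒ 2 = 5
¬((a ⇒ a) ⇔ (b ⇒ b)) ⇔ ((a + a) ⇒ (¬a ⇒ b)) = 0 ⇔ 5 = 0
((¬b + ¬a) + ¬(a + b)) ⇔ (¬((a ⇒ a) ⇔ (b ⇒ b)) ⇔ ((a + a) ⇒ (¬a ⇒ b))) = 4 ⇔ 0 = 1
¬(((¬b + ¬a) + ¬(a + b)) ⇔ (¬((a ⇒ a) ⇔ (b ⇒ b)) ⇔ ((a + a) ⇒ (¬a ⇒ b)))) = ¬1 = 4

4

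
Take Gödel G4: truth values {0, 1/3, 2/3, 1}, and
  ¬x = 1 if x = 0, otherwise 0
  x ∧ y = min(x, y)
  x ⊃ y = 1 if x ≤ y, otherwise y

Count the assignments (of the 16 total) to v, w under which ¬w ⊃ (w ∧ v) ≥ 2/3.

12

v = 0, w = 0 ↦ 0  <
v = 0, w = 1/3 ↦ 1  ≥
v = 0, w = 2/3 ↦ 1  ≥
v = 0, w = 1 ↦ 1  ≥
v = 1/3, w = 0 ↦ 0  <
v = 1/3, w = 1/3 ↦ 1  ≥
v = 1/3, w = 2/3 ↦ 1  ≥
v = 1/3, w = 1 ↦ 1  ≥
v = 2/3, w = 0 ↦ 0  <
v = 2/3, w = 1/3 ↦ 1  ≥
v = 2/3, w = 2/3 ↦ 1  ≥
v = 2/3, w = 1 ↦ 1  ≥
v = 1, w = 0 ↦ 0  <
v = 1, w = 1/3 ↦ 1  ≥
v = 1, w = 2/3 ↦ 1  ≥
v = 1, w = 1 ↦ 1  ≥
So 12 of the 16 assignments meet the threshold.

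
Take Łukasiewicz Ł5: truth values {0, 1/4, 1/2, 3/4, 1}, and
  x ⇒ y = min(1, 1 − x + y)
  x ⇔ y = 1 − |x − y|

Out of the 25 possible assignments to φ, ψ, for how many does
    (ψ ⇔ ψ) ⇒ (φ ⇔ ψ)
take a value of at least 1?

value 1: 5 assignments (counts)
value 3/4: 8 assignments
value 1/2: 6 assignments
value 1/4: 4 assignments
value 0: 2 assignments
So 5 of the 25 assignments meet the threshold.

5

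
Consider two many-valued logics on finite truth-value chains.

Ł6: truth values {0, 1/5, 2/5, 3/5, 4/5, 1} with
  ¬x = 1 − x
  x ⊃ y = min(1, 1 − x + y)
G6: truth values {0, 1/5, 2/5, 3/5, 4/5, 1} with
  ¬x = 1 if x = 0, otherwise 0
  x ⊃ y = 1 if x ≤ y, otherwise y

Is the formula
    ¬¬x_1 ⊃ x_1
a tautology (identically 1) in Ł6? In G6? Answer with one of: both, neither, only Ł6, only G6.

only Ł6

In Ł6: every assignment gives 1 — tautology.
In G6: at x_1 = 1/5 the value is 1/5 — not a tautology.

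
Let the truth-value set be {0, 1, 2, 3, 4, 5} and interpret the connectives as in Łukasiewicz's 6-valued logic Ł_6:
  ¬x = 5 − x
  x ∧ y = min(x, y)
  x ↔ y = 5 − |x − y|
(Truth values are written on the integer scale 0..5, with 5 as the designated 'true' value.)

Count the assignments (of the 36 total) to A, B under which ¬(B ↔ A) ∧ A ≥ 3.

value 5: 1 assignment (counts)
value 4: 2 assignments (counts)
value 3: 3 assignments (counts)
value 2: 7 assignments
value 1: 12 assignments
value 0: 11 assignments
So 6 of the 36 assignments meet the threshold.

6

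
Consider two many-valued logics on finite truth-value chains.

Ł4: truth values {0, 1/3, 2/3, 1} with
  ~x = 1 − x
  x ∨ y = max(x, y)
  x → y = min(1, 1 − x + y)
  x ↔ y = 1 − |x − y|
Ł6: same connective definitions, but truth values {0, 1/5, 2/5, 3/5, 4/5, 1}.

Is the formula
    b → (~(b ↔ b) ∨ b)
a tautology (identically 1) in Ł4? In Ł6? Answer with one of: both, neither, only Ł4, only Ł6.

both

In Ł4: every assignment gives 1 — tautology.
In Ł6: every assignment gives 1 — tautology.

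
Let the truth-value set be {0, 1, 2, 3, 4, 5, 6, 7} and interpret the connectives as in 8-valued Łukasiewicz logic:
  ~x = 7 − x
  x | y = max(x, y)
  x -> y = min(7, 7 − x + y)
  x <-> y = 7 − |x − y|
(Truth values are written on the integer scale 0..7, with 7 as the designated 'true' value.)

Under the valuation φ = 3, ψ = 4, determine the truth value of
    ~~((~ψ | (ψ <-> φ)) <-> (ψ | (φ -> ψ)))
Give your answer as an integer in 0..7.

~ψ = ~4 = 3
ψ <-> φ = 4 <-> 3 = 6
~ψ | (ψ <-> φ) = 3 | 6 = 6
φ -> ψ = 3 -> 4 = 7
ψ | (φ -> ψ) = 4 | 7 = 7
(~ψ | (ψ <-> φ)) <-> (ψ | (φ -> ψ)) = 6 <-> 7 = 6
~((~ψ | (ψ <-> φ)) <-> (ψ | (φ -> ψ))) = ~6 = 1
~~((~ψ | (ψ <-> φ)) <-> (ψ | (φ -> ψ))) = ~1 = 6

6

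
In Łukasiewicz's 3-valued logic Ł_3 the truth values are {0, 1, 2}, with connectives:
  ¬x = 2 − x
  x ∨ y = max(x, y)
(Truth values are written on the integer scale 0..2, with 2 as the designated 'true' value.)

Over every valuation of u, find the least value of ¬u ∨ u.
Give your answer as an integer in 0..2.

Take u = 1:
¬u = ¬1 = 1
¬u ∨ u = 1 ∨ 1 = 1
No assignment yields a value below 1, so this is the minimum.

1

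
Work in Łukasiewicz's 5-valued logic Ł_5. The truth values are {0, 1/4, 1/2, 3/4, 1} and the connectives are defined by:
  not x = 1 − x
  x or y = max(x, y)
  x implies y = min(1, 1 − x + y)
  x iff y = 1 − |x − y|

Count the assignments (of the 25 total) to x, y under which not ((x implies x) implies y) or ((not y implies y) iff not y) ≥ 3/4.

value 1: 5 assignments (counts)
value 3/4: 5 assignments (counts)
value 1/2: 5 assignments
value 1/4: 5 assignments
value 0: 5 assignments
So 10 of the 25 assignments meet the threshold.

10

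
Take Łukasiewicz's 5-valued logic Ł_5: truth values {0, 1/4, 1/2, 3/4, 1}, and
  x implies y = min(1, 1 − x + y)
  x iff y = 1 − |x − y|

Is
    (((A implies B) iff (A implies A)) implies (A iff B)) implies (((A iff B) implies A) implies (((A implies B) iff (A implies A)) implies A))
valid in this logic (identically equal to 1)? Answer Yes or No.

At A = 1, B = 3/4, for instance:
A implies B = 1 implies 3/4 = 3/4
A implies A = 1 implies 1 = 1
(A implies B) iff (A implies A) = 3/4 iff 1 = 3/4
A iff B = 1 iff 3/4 = 3/4
((A implies B) iff (A implies A)) implies (A iff B) = 3/4 implies 3/4 = 1
(A iff B) implies A = 3/4 implies 1 = 1
((A implies B) iff (A implies A)) implies A = 3/4 implies 1 = 1
((A iff B) implies A) implies (((A implies B) iff (A implies A)) implies A) = 1 implies 1 = 1
(((A implies B) iff (A implies A)) implies (A iff B)) implies (((A iff B) implies A) implies (((A implies B) iff (A implies A)) implies A)) = 1 implies 1 = 1
and checking the remaining 24 assignments likewise gives ≥ 1 in every case.

Yes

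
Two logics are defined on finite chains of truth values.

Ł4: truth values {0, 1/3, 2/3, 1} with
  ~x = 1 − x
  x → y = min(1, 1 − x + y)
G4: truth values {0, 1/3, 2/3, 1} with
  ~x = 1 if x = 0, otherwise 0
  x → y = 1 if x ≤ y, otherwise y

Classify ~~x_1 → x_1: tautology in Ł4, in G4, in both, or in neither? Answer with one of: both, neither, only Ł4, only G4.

only Ł4

In Ł4: every assignment gives 1 — tautology.
In G4: at x_1 = 1/3 the value is 1/3 — not a tautology.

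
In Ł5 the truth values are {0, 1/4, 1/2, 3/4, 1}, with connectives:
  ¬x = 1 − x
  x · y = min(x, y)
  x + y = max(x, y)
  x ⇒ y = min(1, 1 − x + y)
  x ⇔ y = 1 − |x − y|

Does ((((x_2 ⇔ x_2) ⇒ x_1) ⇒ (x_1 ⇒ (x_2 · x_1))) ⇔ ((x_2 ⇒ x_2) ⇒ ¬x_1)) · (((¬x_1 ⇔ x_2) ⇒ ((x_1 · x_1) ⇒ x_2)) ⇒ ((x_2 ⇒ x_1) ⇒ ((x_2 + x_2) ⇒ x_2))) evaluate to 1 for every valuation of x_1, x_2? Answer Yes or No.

Counterexample: take x_1 = 1/4, x_2 = 0.
x_2 ⇔ x_2 = 0 ⇔ 0 = 1
(x_2 ⇔ x_2) ⇒ x_1 = 1 ⇒ 1/4 = 1/4
x_2 · x_1 = 0 · 1/4 = 0
x_1 ⇒ (x_2 · x_1) = 1/4 ⇒ 0 = 3/4
((x_2 ⇔ x_2) ⇒ x_1) ⇒ (x_1 ⇒ (x_2 · x_1)) = 1/4 ⇒ 3/4 = 1
x_2 ⇒ x_2 = 0 ⇒ 0 = 1
¬x_1 = ¬1/4 = 3/4
(x_2 ⇒ x_2) ⇒ ¬x_1 = 1 ⇒ 3/4 = 3/4
(((x_2 ⇔ x_2) ⇒ x_1) ⇒ (x_1 ⇒ (x_2 · x_1))) ⇔ ((x_2 ⇒ x_2) ⇒ ¬x_1) = 1 ⇔ 3/4 = 3/4
¬x_1 = ¬1/4 = 3/4
¬x_1 ⇔ x_2 = 3/4 ⇔ 0 = 1/4
x_1 · x_1 = 1/4 · 1/4 = 1/4
(x_1 · x_1) ⇒ x_2 = 1/4 ⇒ 0 = 3/4
(¬x_1 ⇔ x_2) ⇒ ((x_1 · x_1) ⇒ x_2) = 1/4 ⇒ 3/4 = 1
x_2 ⇒ x_1 = 0 ⇒ 1/4 = 1
x_2 + x_2 = 0 + 0 = 0
(x_2 + x_2) ⇒ x_2 = 0 ⇒ 0 = 1
(x_2 ⇒ x_1) ⇒ ((x_2 + x_2) ⇒ x_2) = 1 ⇒ 1 = 1
((¬x_1 ⇔ x_2) ⇒ ((x_1 · x_1) ⇒ x_2)) ⇒ ((x_2 ⇒ x_1) ⇒ ((x_2 + x_2) ⇒ x_2)) = 1 ⇒ 1 = 1
((((x_2 ⇔ x_2) ⇒ x_1) ⇒ (x_1 ⇒ (x_2 · x_1))) ⇔ ((x_2 ⇒ x_2) ⇒ ¬x_1)) · (((¬x_1 ⇔ x_2) ⇒ ((x_1 · x_1) ⇒ x_2)) ⇒ ((x_2 ⇒ x_1) ⇒ ((x_2 + x_2) ⇒ x_2))) = 3/4 · 1 = 3/4
This gives 3/4 ≠ 1.

No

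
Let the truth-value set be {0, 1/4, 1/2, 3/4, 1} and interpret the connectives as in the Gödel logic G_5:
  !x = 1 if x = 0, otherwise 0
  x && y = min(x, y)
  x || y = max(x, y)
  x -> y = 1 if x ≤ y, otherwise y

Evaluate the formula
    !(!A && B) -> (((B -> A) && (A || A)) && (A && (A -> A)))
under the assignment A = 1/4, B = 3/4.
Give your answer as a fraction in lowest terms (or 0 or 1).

1/4

!A = !1/4 = 0
!A && B = 0 && 3/4 = 0
!(!A && B) = !0 = 1
B -> A = 3/4 -> 1/4 = 1/4
A || A = 1/4 || 1/4 = 1/4
(B -> A) && (A || A) = 1/4 && 1/4 = 1/4
A -> A = 1/4 -> 1/4 = 1
A && (A -> A) = 1/4 && 1 = 1/4
((B -> A) && (A || A)) && (A && (A -> A)) = 1/4 && 1/4 = 1/4
!(!A && B) -> (((B -> A) && (A || A)) && (A && (A -> A))) = 1 -> 1/4 = 1/4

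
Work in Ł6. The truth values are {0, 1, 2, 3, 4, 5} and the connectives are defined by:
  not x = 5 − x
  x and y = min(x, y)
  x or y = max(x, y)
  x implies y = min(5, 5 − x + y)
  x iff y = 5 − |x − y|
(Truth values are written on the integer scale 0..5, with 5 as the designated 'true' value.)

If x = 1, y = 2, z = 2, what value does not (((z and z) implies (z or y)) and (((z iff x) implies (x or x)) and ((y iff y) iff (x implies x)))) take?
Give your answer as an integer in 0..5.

z and z = 2 and 2 = 2
z or y = 2 or 2 = 2
(z and z) implies (z or y) = 2 implies 2 = 5
z iff x = 2 iff 1 = 4
x or x = 1 or 1 = 1
(z iff x) implies (x or x) = 4 implies 1 = 2
y iff y = 2 iff 2 = 5
x implies x = 1 implies 1 = 5
(y iff y) iff (x implies x) = 5 iff 5 = 5
((z iff x) implies (x or x)) and ((y iff y) iff (x implies x)) = 2 and 5 = 2
((z and z) implies (z or y)) and (((z iff x) implies (x or x)) and ((y iff y) iff (x implies x))) = 5 and 2 = 2
not (((z and z) implies (z or y)) and (((z iff x) implies (x or x)) and ((y iff y) iff (x implies x)))) = not 2 = 3

3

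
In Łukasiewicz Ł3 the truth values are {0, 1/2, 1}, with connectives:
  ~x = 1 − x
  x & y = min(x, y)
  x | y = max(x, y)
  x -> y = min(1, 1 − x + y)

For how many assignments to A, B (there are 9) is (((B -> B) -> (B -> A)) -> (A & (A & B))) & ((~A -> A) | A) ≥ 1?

A = 0, B = 0 ↦ 0  <
A = 0, B = 1/2 ↦ 0  <
A = 0, B = 1 ↦ 0  <
A = 1/2, B = 0 ↦ 0  <
A = 1/2, B = 1/2 ↦ 1/2  <
A = 1/2, B = 1 ↦ 1  ≥
A = 1, B = 0 ↦ 0  <
A = 1, B = 1/2 ↦ 1/2  <
A = 1, B = 1 ↦ 1  ≥
So 2 of the 9 assignments meet the threshold.

2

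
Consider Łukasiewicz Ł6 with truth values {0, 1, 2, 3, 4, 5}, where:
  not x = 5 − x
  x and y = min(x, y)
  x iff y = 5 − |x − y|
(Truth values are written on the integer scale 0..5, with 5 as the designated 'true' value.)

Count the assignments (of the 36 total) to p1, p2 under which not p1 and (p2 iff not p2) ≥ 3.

value 4: 4 assignments (counts)
value 3: 2 assignments (counts)
value 2: 10 assignments
value 1: 4 assignments
value 0: 16 assignments
So 6 of the 36 assignments meet the threshold.

6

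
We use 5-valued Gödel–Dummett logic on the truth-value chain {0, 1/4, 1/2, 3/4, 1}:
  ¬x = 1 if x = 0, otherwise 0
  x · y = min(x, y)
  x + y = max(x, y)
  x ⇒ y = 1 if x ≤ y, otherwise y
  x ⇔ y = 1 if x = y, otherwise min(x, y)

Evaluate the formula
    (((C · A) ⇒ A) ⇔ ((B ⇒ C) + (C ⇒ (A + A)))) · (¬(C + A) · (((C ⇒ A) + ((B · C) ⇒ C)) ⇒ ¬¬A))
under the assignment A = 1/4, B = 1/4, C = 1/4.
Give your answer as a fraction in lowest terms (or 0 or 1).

C · A = 1/4 · 1/4 = 1/4
(C · A) ⇒ A = 1/4 ⇒ 1/4 = 1
B ⇒ C = 1/4 ⇒ 1/4 = 1
A + A = 1/4 + 1/4 = 1/4
C ⇒ (A + A) = 1/4 ⇒ 1/4 = 1
(B ⇒ C) + (C ⇒ (A + A)) = 1 + 1 = 1
((C · A) ⇒ A) ⇔ ((B ⇒ C) + (C ⇒ (A + A))) = 1 ⇔ 1 = 1
C + A = 1/4 + 1/4 = 1/4
¬(C + A) = ¬1/4 = 0
C ⇒ A = 1/4 ⇒ 1/4 = 1
B · C = 1/4 · 1/4 = 1/4
(B · C) ⇒ C = 1/4 ⇒ 1/4 = 1
(C ⇒ A) + ((B · C) ⇒ C) = 1 + 1 = 1
¬A = ¬1/4 = 0
¬¬A = ¬0 = 1
((C ⇒ A) + ((B · C) ⇒ C)) ⇒ ¬¬A = 1 ⇒ 1 = 1
¬(C + A) · (((C ⇒ A) + ((B · C) ⇒ C)) ⇒ ¬¬A) = 0 · 1 = 0
(((C · A) ⇒ A) ⇔ ((B ⇒ C) + (C ⇒ (A + A)))) · (¬(C + A) · (((C ⇒ A) + ((B · C) ⇒ C)) ⇒ ¬¬A)) = 1 · 0 = 0

0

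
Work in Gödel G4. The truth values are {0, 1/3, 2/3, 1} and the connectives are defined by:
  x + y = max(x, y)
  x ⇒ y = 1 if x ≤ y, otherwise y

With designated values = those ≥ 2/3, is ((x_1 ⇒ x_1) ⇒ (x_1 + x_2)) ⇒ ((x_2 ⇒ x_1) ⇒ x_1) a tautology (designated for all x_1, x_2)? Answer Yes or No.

x_1 = 0, x_2 = 0 ↦ 1
x_1 = 0, x_2 = 1/3 ↦ 1
x_1 = 0, x_2 = 2/3 ↦ 1
x_1 = 0, x_2 = 1 ↦ 1
x_1 = 1/3, x_2 = 0 ↦ 1
x_1 = 1/3, x_2 = 1/3 ↦ 1
x_1 = 1/3, x_2 = 2/3 ↦ 1
x_1 = 1/3, x_2 = 1 ↦ 1
x_1 = 2/3, x_2 = 0 ↦ 1
x_1 = 2/3, x_2 = 1/3 ↦ 1
x_1 = 2/3, x_2 = 2/3 ↦ 1
x_1 = 2/3, x_2 = 1 ↦ 1
x_1 = 1, x_2 = 0 ↦ 1
x_1 = 1, x_2 = 1/3 ↦ 1
x_1 = 1, x_2 = 2/3 ↦ 1
x_1 = 1, x_2 = 1 ↦ 1
Every assignment gives a value ≥ 2/3.

Yes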